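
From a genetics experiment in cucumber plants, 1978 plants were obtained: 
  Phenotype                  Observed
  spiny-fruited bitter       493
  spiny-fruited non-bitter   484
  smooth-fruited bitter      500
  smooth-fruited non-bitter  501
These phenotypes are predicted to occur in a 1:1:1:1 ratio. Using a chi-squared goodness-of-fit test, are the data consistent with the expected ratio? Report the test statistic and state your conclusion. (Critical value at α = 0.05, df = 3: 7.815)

0.374; consistent

Expected counts for N = 1978 under a 1:1:1:1 ratio (total parts = 4):
  spiny-fruited bitter: 1978 × 1/4 = 494.5
  spiny-fruited non-bitter: 1978 × 1/4 = 494.5
  smooth-fruited bitter: 1978 × 1/4 = 494.5
  smooth-fruited non-bitter: 1978 × 1/4 = 494.5
χ² = Σ (O − E)² / E
  spiny-fruited bitter: (493 − 494.5)² / 494.5 = 0.0046
  spiny-fruited non-bitter: (484 − 494.5)² / 494.5 = 0.2230
  smooth-fruited bitter: (500 − 494.5)² / 494.5 = 0.0612
  smooth-fruited non-bitter: (501 − 494.5)² / 494.5 = 0.0854
χ² = 0.0046 + 0.2230 + 0.0612 + 0.0854 = 0.3742 ≈ 0.374
Degrees of freedom = 4 − 1 = 3; critical value at α = 0.05 is 7.815.
Since 0.374 < 7.815, we fail to reject the null hypothesis — the data are consistent with the 1:1:1:1 ratio.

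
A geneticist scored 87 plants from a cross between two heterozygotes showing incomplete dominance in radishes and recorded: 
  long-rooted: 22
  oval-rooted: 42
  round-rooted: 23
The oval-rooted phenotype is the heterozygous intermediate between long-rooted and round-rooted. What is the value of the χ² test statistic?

0.126

With incomplete dominance, a heterozygote × heterozygote cross gives a 1:2:1 phenotypic ratio.
Total ratio parts = 4. Expected numbers out of 87:
  long-rooted: 87 × 1/4 = 21.75
  oval-rooted: 87 × 2/4 = 43.5
  round-rooted: 87 × 1/4 = 21.75
χ² = Σ (O − E)² / E
  long-rooted: (22 − 21.75)² / 21.75 = 0.0029
  oval-rooted: (42 − 43.5)² / 43.5 = 0.0517
  round-rooted: (23 − 21.75)² / 21.75 = 0.0718
χ² = 0.0029 + 0.0517 + 0.0718 = 0.1264 ≈ 0.126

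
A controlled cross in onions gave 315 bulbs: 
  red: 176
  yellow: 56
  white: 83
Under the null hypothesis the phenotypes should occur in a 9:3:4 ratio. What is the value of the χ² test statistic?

Under the 9:3:4 hypothesis (Σ ratio = 16, N = 315):
  red: 315 × 9/16 = 177.1875
  yellow: 315 × 3/16 = 59.0625
  white: 315 × 4/16 = 78.75
χ² = Σ (O − E)² / E
  red: (176 − 177.1875)² / 177.1875 = 0.0080
  yellow: (56 − 59.0625)² / 59.0625 = 0.1588
  white: (83 − 78.75)² / 78.75 = 0.2294
χ² = 0.0080 + 0.1588 + 0.2294 = 0.3962 ≈ 0.396

0.396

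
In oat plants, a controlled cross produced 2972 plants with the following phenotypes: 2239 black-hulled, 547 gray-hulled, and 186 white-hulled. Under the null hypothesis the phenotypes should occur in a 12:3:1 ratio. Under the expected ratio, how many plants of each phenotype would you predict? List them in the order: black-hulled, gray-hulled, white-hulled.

The 12:3:1 ratio has 16 parts, so with N = 2972 the expected counts are:
  black-hulled: 2972 × 12/16 = 2229
  gray-hulled: 2972 × 3/16 = 557.25
  white-hulled: 2972 × 1/16 = 185.75

2229, 557.25, 185.75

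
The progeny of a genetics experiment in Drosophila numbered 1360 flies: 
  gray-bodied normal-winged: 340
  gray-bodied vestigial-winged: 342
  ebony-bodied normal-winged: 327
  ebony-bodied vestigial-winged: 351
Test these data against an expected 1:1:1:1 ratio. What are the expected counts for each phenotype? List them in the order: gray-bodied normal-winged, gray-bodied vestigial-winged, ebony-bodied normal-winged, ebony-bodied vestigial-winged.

Total ratio parts = 4. Expected numbers out of 1360:
  gray-bodied normal-winged: 1360 × 1/4 = 340
  gray-bodied vestigial-winged: 1360 × 1/4 = 340
  ebony-bodied normal-winged: 1360 × 1/4 = 340
  ebony-bodied vestigial-winged: 1360 × 1/4 = 340

340, 340, 340, 340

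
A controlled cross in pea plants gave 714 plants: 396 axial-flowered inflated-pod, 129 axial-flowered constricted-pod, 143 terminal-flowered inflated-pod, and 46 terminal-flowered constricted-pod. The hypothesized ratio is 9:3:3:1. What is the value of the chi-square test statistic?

Total ratio parts = 16. Expected numbers out of 714:
  axial-flowered inflated-pod: 714 × 9/16 = 401.625
  axial-flowered constricted-pod: 714 × 3/16 = 133.875
  terminal-flowered inflated-pod: 714 × 3/16 = 133.875
  terminal-flowered constricted-pod: 714 × 1/16 = 44.625
χ² = Σ (O − E)² / E
  axial-flowered inflated-pod: (396 − 401.625)² / 401.625 = 0.0788
  axial-flowered constricted-pod: (129 − 133.875)² / 133.875 = 0.1775
  terminal-flowered inflated-pod: (143 − 133.875)² / 133.875 = 0.6220
  terminal-flowered constricted-pod: (46 − 44.625)² / 44.625 = 0.0424
χ² = 0.0788 + 0.1775 + 0.6220 + 0.0424 = 0.9207 ≈ 0.921

0.921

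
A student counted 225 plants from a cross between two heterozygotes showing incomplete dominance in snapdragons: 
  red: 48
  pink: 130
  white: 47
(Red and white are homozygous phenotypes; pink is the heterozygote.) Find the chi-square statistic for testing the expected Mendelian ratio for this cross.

5.453

With incomplete dominance, a heterozygote × heterozygote cross gives a 1:2:1 phenotypic ratio.
The 1:2:1 ratio has 4 parts, so with N = 225 the expected counts are:
  red: 225 × 1/4 = 56.25
  pink: 225 × 2/4 = 112.5
  white: 225 × 1/4 = 56.25
χ² = Σ (O − E)² / E
  red: (48 − 56.25)² / 56.25 = 1.2100
  pink: (130 − 112.5)² / 112.5 = 2.7222
  white: (47 − 56.25)² / 56.25 = 1.5211
χ² = 1.2100 + 2.7222 + 1.5211 = 5.4533 ≈ 5.453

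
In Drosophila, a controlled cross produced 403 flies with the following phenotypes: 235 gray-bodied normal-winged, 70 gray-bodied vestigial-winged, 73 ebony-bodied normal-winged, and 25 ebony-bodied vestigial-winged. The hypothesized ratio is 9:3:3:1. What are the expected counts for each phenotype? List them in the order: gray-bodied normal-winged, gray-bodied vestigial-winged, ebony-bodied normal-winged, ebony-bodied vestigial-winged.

226.6875, 75.5625, 75.5625, 25.1875

Total ratio parts = 16. Expected numbers out of 403:
  gray-bodied normal-winged: 403 × 9/16 = 226.6875
  gray-bodied vestigial-winged: 403 × 3/16 = 75.5625
  ebony-bodied normal-winged: 403 × 3/16 = 75.5625
  ebony-bodied vestigial-winged: 403 × 1/16 = 25.1875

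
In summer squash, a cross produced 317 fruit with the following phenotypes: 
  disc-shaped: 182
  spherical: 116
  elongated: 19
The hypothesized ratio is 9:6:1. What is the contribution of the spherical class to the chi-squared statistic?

0.070

The 9:6:1 ratio has 16 parts, so with N = 317 the expected counts are:
  disc-shaped: 317 × 9/16 = 178.3125
  spherical: 317 × 6/16 = 118.875
  elongated: 317 × 1/16 = 19.8125
Contribution of spherical: (116 − 118.875)² / 118.875 = 0.0695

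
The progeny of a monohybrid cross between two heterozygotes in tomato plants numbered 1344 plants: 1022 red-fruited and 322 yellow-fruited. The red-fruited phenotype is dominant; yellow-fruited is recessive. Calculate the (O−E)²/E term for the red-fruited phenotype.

For a monohybrid cross between heterozygotes with complete dominance, the expected phenotypic ratio is 3:1.
The 3:1 ratio has 4 parts, so with N = 1344 the expected counts are:
  red-fruited: 1344 × 3/4 = 1008
  yellow-fruited: 1344 × 1/4 = 336
Contribution of red-fruited: (1022 − 1008)² / 1008 = 0.1944

0.194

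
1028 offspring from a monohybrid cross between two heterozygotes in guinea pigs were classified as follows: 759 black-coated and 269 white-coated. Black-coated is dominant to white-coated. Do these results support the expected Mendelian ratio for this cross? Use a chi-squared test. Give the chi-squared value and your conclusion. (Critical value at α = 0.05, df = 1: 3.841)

0.747; consistent

For a monohybrid cross between heterozygotes with complete dominance, the expected phenotypic ratio is 3:1.
Under the 3:1 hypothesis (Σ ratio = 4, N = 1028):
  black-coated: 1028 × 3/4 = 771
  white-coated: 1028 × 1/4 = 257
χ² = Σ (O − E)² / E
  black-coated: (759 − 771)² / 771 = 0.1868
  white-coated: (269 − 257)² / 257 = 0.5603
χ² = 0.1868 + 0.5603 = 0.7471 ≈ 0.747
Degrees of freedom = 2 − 1 = 1; critical value at α = 0.05 is 3.841.
Since 0.747 < 3.841, we fail to reject the null hypothesis — the data are consistent with the 3:1 ratio.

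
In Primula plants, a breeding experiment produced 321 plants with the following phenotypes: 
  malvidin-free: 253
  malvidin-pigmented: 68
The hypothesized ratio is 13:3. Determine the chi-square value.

1.248

Expected counts for N = 321 under a 13:3 ratio (total parts = 16):
  malvidin-free: 321 × 13/16 = 260.8125
  malvidin-pigmented: 321 × 3/16 = 60.1875
χ² = Σ (O − E)² / E
  malvidin-free: (253 − 260.8125)² / 260.8125 = 0.2340
  malvidin-pigmented: (68 − 60.1875)² / 60.1875 = 1.0141
χ² = 0.2340 + 1.0141 = 1.2481 ≈ 1.248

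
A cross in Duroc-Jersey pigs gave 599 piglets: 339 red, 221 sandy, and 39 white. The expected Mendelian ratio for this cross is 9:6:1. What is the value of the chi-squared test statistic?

Expected counts for N = 599 under a 9:6:1 ratio (total parts = 16):
  red: 599 × 9/16 = 336.9375
  sandy: 599 × 6/16 = 224.625
  white: 599 × 1/16 = 37.4375
χ² = Σ (O − E)² / E
  red: (339 − 336.9375)² / 336.9375 = 0.0126
  sandy: (221 − 224.625)² / 224.625 = 0.0585
  white: (39 − 37.4375)² / 37.4375 = 0.0652
χ² = 0.0126 + 0.0585 + 0.0652 = 0.1363 ≈ 0.136

0.136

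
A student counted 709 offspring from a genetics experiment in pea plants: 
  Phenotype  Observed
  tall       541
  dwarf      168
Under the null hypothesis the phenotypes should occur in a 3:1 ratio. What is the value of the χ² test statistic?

Under the 3:1 hypothesis (Σ ratio = 4, N = 709):
  tall: 709 × 3/4 = 531.75
  dwarf: 709 × 1/4 = 177.25
χ² = Σ (O − E)² / E
  tall: (541 − 531.75)² / 531.75 = 0.1609
  dwarf: (168 − 177.25)² / 177.25 = 0.4827
χ² = 0.1609 + 0.4827 = 0.6436 ≈ 0.644

0.644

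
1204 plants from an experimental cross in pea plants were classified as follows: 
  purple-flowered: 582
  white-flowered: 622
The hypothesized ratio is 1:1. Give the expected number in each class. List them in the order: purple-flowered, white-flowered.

The 1:1 ratio has 2 parts, so with N = 1204 the expected counts are:
  purple-flowered: 1204 × 1/2 = 602
  white-flowered: 1204 × 1/2 = 602

602, 602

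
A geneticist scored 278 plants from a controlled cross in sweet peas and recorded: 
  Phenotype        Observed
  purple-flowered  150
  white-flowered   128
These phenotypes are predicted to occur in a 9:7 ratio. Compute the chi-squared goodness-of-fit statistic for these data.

Under the 9:7 hypothesis (Σ ratio = 16, N = 278):
  purple-flowered: 278 × 9/16 = 156.375
  white-flowered: 278 × 7/16 = 121.625
χ² = Σ (O − E)² / E
  purple-flowered: (150 − 156.375)² / 156.375 = 0.2599
  white-flowered: (128 − 121.625)² / 121.625 = 0.3341
χ² = 0.2599 + 0.3341 = 0.594

0.594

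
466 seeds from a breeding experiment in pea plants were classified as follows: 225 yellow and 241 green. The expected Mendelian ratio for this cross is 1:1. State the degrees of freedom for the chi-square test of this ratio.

1

A goodness-of-fit test with 2 phenotype classes has df = 2 − 1 = 1.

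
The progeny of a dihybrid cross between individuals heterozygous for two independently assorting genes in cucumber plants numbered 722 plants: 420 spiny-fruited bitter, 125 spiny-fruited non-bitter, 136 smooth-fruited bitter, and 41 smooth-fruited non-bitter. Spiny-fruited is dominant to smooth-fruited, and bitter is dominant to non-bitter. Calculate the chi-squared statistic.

1.649

A dihybrid F₂ with independent assortment and complete dominance at both loci gives a 9:3:3:1 phenotypic ratio.
The 9:3:3:1 ratio has 16 parts, so with N = 722 the expected counts are:
  spiny-fruited bitter: 722 × 9/16 = 406.125
  spiny-fruited non-bitter: 722 × 3/16 = 135.375
  smooth-fruited bitter: 722 × 3/16 = 135.375
  smooth-fruited non-bitter: 722 × 1/16 = 45.125
χ² = Σ (O − E)² / E
  spiny-fruited bitter: (420 − 406.125)² / 406.125 = 0.4740
  spiny-fruited non-bitter: (125 − 135.375)² / 135.375 = 0.7951
  smooth-fruited bitter: (136 − 135.375)² / 135.375 = 0.0029
  smooth-fruited non-bitter: (41 − 45.125)² / 45.125 = 0.3771
χ² = 0.4740 + 0.7951 + 0.0029 + 0.3771 = 1.6491 ≈ 1.649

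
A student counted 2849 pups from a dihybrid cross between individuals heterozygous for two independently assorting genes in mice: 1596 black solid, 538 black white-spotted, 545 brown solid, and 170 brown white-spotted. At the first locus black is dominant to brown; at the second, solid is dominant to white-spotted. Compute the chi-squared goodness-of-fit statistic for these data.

A dihybrid F₂ with independent assortment and complete dominance at both loci gives a 9:3:3:1 phenotypic ratio.
Under the 9:3:3:1 hypothesis (Σ ratio = 16, N = 2849):
  black solid: 2849 × 9/16 = 1602.5625
  black white-spotted: 2849 × 3/16 = 534.1875
  brown solid: 2849 × 3/16 = 534.1875
  brown white-spotted: 2849 × 1/16 = 178.0625
χ² = Σ (O − E)² / E
  black solid: (1596 − 1602.5625)² / 1602.5625 = 0.0269
  black white-spotted: (538 − 534.1875)² / 534.1875 = 0.0272
  brown solid: (545 − 534.1875)² / 534.1875 = 0.2189
  brown white-spotted: (170 − 178.0625)² / 178.0625 = 0.3651
χ² = 0.0269 + 0.0272 + 0.2189 + 0.3651 = 0.6381 ≈ 0.638

0.638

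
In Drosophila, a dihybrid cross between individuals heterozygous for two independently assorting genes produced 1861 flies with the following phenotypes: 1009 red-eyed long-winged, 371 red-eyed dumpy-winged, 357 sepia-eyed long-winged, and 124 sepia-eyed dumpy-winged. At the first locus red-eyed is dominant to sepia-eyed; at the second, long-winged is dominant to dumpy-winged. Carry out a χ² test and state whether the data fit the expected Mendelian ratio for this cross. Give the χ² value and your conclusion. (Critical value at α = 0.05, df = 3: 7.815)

3.455; consistent

A dihybrid F₂ with independent assortment and complete dominance at both loci gives a 9:3:3:1 phenotypic ratio.
The 9:3:3:1 ratio has 16 parts, so with N = 1861 the expected counts are:
  red-eyed long-winged: 1861 × 9/16 = 1046.8125
  red-eyed dumpy-winged: 1861 × 3/16 = 348.9375
  sepia-eyed long-winged: 1861 × 3/16 = 348.9375
  sepia-eyed dumpy-winged: 1861 × 1/16 = 116.3125
χ² = Σ (O − E)² / E
  red-eyed long-winged: (1009 − 1046.8125)² / 1046.8125 = 1.3658
  red-eyed dumpy-winged: (371 − 348.9375)² / 348.9375 = 1.3950
  sepia-eyed long-winged: (357 − 348.9375)² / 348.9375 = 0.1863
  sepia-eyed dumpy-winged: (124 − 116.3125)² / 116.3125 = 0.5081
χ² = 1.3658 + 1.3950 + 0.1863 + 0.5081 = 3.4552 ≈ 3.455
Degrees of freedom = 4 − 1 = 3; critical value at α = 0.05 is 7.815.
Since 3.455 < 7.815, we fail to reject the null hypothesis — the data are consistent with the 9:3:3:1 ratio.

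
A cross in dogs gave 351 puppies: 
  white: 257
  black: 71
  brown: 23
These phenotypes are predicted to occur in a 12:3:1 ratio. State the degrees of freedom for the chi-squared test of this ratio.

A goodness-of-fit test with 3 phenotype classes has df = 3 − 1 = 2.

2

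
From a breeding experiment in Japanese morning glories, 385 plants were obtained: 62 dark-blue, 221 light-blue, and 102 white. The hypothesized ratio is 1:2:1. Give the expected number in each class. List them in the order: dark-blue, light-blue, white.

The 1:2:1 ratio has 4 parts, so with N = 385 the expected counts are:
  dark-blue: 385 × 1/4 = 96.25
  light-blue: 385 × 2/4 = 192.5
  white: 385 × 1/4 = 96.25

96.25, 192.5, 96.25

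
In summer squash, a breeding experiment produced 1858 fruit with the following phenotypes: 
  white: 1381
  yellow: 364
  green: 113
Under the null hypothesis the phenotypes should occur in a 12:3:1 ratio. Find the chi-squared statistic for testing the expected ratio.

0.897

The 12:3:1 ratio has 16 parts, so with N = 1858 the expected counts are:
  white: 1858 × 12/16 = 1393.5
  yellow: 1858 × 3/16 = 348.375
  green: 1858 × 1/16 = 116.125
χ² = Σ (O − E)² / E
  white: (1381 − 1393.5)² / 1393.5 = 0.1121
  yellow: (364 − 348.375)² / 348.375 = 0.7008
  green: (113 − 116.125)² / 116.125 = 0.0841
χ² = 0.1121 + 0.7008 + 0.0841 = 0.897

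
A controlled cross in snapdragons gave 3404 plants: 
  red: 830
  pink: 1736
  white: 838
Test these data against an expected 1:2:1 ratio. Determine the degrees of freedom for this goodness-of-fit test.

A goodness-of-fit test with 3 phenotype classes has df = 3 − 1 = 2.

2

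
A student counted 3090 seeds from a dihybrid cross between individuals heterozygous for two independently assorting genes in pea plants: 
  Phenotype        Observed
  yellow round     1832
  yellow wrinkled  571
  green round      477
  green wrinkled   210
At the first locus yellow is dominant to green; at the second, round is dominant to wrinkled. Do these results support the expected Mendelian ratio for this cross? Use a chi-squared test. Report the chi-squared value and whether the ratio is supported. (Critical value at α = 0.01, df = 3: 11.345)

A dihybrid F₂ with independent assortment and complete dominance at both loci gives a 9:3:3:1 phenotypic ratio.
The 9:3:3:1 ratio has 16 parts, so with N = 3090 the expected counts are:
  yellow round: 3090 × 9/16 = 1738.125
  yellow wrinkled: 3090 × 3/16 = 579.375
  green round: 3090 × 3/16 = 579.375
  green wrinkled: 3090 × 1/16 = 193.125
χ² = Σ (O − E)² / E
  yellow round: (1832 − 1738.125)² / 1738.125 = 5.0701
  yellow wrinkled: (571 − 579.375)² / 579.375 = 0.1211
  green round: (477 − 579.375)² / 579.375 = 18.0896
  green wrinkled: (210 − 193.125)² / 193.125 = 1.4745
χ² = 5.0701 + 0.1211 + 18.0896 + 1.4745 = 24.7553 ≈ 24.755
Degrees of freedom = 4 − 1 = 3; critical value at α = 0.01 is 11.345.
Since 24.755 > 11.345, we reject the null hypothesis — the data do not fit the 9:3:3:1 ratio.

24.755; not consistent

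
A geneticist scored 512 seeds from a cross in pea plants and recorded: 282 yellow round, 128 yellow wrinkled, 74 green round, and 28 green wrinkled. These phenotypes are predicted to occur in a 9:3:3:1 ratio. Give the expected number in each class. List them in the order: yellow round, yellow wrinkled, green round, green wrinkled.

288, 96, 96, 32

Total ratio parts = 16. Expected numbers out of 512:
  yellow round: 512 × 9/16 = 288
  yellow wrinkled: 512 × 3/16 = 96
  green round: 512 × 3/16 = 96
  green wrinkled: 512 × 1/16 = 32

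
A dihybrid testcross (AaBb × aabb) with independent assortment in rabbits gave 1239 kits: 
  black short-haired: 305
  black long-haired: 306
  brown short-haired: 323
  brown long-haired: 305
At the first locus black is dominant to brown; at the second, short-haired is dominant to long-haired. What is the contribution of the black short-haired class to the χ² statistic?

A dihybrid testcross with independent assortment gives a 1:1:1:1 ratio.
Total ratio parts = 4. Expected numbers out of 1239:
  black short-haired: 1239 × 1/4 = 309.75
  black long-haired: 1239 × 1/4 = 309.75
  brown short-haired: 1239 × 1/4 = 309.75
  brown long-haired: 1239 × 1/4 = 309.75
Contribution of black short-haired: (305 − 309.75)² / 309.75 = 0.0728

0.073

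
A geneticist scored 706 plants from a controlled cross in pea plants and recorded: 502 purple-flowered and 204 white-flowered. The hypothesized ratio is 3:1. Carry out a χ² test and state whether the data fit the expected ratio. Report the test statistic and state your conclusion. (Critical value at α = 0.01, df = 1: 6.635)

Under the 3:1 hypothesis (Σ ratio = 4, N = 706):
  purple-flowered: 706 × 3/4 = 529.5
  white-flowered: 706 × 1/4 = 176.5
χ² = Σ (O − E)² / E
  purple-flowered: (502 − 529.5)² / 529.5 = 1.4282
  white-flowered: (204 − 176.5)² / 176.5 = 4.2847
χ² = 1.4282 + 4.2847 = 5.7129 ≈ 5.713
Degrees of freedom = 2 − 1 = 1; critical value at α = 0.01 is 6.635.
Since 5.713 < 6.635, we fail to reject the null hypothesis — the data are consistent with the 3:1 ratio.

5.713; consistent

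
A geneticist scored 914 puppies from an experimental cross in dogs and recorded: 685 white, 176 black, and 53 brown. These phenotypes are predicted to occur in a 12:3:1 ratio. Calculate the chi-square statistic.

0.423

Total ratio parts = 16. Expected numbers out of 914:
  white: 914 × 12/16 = 685.5
  black: 914 × 3/16 = 171.375
  brown: 914 × 1/16 = 57.125
χ² = Σ (O − E)² / E
  white: (685 − 685.5)² / 685.5 = 0.0004
  black: (176 − 171.375)² / 171.375 = 0.1248
  brown: (53 − 57.125)² / 57.125 = 0.2979
χ² = 0.0004 + 0.1248 + 0.2979 = 0.4231 ≈ 0.423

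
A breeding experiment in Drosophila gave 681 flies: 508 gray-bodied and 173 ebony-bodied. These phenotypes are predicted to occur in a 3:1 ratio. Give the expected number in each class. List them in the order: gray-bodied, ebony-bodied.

The 3:1 ratio has 4 parts, so with N = 681 the expected counts are:
  gray-bodied: 681 × 3/4 = 510.75
  ebony-bodied: 681 × 1/4 = 170.25

510.75, 170.25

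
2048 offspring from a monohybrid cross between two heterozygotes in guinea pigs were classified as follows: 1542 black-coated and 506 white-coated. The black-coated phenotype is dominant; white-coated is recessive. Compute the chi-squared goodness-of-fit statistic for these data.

For a monohybrid cross between heterozygotes with complete dominance, the expected phenotypic ratio is 3:1.
Expected counts for N = 2048 under a 3:1 ratio (total parts = 4):
  black-coated: 2048 × 3/4 = 1536
  white-coated: 2048 × 1/4 = 512
χ² = Σ (O − E)² / E
  black-coated: (1542 − 1536)² / 1536 = 0.0234
  white-coated: (506 − 512)² / 512 = 0.0703
χ² = 0.0234 + 0.0703 = 0.0937 ≈ 0.094

0.094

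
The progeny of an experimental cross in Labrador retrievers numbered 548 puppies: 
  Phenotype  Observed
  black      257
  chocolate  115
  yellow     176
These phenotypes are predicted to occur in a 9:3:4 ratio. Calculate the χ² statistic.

Under the 9:3:4 hypothesis (Σ ratio = 16, N = 548):
  black: 548 × 9/16 = 308.25
  chocolate: 548 × 3/16 = 102.75
  yellow: 548 × 4/16 = 137
χ² = Σ (O − E)² / E
  black: (257 − 308.25)² / 308.25 = 8.5209
  chocolate: (115 − 102.75)² / 102.75 = 1.4605
  yellow: (176 − 137)² / 137 = 11.1022
χ² = 8.5209 + 1.4605 + 11.1022 = 21.0836 ≈ 21.084

21.084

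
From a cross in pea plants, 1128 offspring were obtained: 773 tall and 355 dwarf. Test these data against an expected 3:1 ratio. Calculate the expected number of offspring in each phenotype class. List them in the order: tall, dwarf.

846, 282

The 3:1 ratio has 4 parts, so with N = 1128 the expected counts are:
  tall: 1128 × 3/4 = 846
  dwarf: 1128 × 1/4 = 282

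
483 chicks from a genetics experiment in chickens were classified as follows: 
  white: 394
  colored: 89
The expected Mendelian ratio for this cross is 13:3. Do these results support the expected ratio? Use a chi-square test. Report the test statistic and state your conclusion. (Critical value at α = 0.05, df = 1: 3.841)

Expected counts for N = 483 under a 13:3 ratio (total parts = 16):
  white: 483 × 13/16 = 392.4375
  colored: 483 × 3/16 = 90.5625
χ² = Σ (O − E)² / E
  white: (394 − 392.4375)² / 392.4375 = 0.0062
  colored: (89 − 90.5625)² / 90.5625 = 0.0270
χ² = 0.0062 + 0.0270 = 0.0332 ≈ 0.033
Degrees of freedom = 2 − 1 = 1; critical value at α = 0.05 is 3.841.
Since 0.033 < 3.841, we fail to reject the null hypothesis — the data are consistent with the 13:3 ratio.

0.033; consistent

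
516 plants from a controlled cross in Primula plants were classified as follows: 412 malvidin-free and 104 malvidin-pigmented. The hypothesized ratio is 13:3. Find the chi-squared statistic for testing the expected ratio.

0.669

Under the 13:3 hypothesis (Σ ratio = 16, N = 516):
  malvidin-free: 516 × 13/16 = 419.25
  malvidin-pigmented: 516 × 3/16 = 96.75
χ² = Σ (O − E)² / E
  malvidin-free: (412 − 419.25)² / 419.25 = 0.1254
  malvidin-pigmented: (104 − 96.75)² / 96.75 = 0.5433
χ² = 0.1254 + 0.5433 = 0.6687 ≈ 0.669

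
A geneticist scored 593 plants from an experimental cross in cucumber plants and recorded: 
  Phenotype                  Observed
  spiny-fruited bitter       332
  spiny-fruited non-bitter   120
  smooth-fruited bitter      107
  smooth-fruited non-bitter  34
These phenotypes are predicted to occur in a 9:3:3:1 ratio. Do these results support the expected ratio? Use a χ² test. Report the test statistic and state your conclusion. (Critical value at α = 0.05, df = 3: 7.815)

The 9:3:3:1 ratio has 16 parts, so with N = 593 the expected counts are:
  spiny-fruited bitter: 593 × 9/16 = 333.5625
  spiny-fruited non-bitter: 593 × 3/16 = 111.1875
  smooth-fruited bitter: 593 × 3/16 = 111.1875
  smooth-fruited non-bitter: 593 × 1/16 = 37.0625
χ² = Σ (O − E)² / E
  spiny-fruited bitter: (332 − 333.5625)² / 333.5625 = 0.0073
  spiny-fruited non-bitter: (120 − 111.1875)² / 111.1875 = 0.6985
  smooth-fruited bitter: (107 − 111.1875)² / 111.1875 = 0.1577
  smooth-fruited non-bitter: (34 − 37.0625)² / 37.0625 = 0.2531
χ² = 0.0073 + 0.6985 + 0.1577 + 0.2531 = 1.1166 ≈ 1.117
Degrees of freedom = 4 − 1 = 3; critical value at α = 0.05 is 7.815.
Since 1.117 < 7.815, we fail to reject the null hypothesis — the data are consistent with the 9:3:3:1 ratio.

1.117; consistent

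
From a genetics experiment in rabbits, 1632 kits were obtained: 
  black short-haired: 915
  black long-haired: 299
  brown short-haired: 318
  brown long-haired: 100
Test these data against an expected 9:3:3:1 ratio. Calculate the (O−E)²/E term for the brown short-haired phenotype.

Total ratio parts = 16. Expected numbers out of 1632:
  black short-haired: 1632 × 9/16 = 918
  black long-haired: 1632 × 3/16 = 306
  brown short-haired: 1632 × 3/16 = 306
  brown long-haired: 1632 × 1/16 = 102
Contribution of brown short-haired: (318 − 306)² / 306 = 0.4706

0.471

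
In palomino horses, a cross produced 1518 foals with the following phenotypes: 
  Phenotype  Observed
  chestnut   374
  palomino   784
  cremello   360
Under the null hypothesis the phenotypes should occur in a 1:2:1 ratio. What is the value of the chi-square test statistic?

1.905

Expected counts for N = 1518 under a 1:2:1 ratio (total parts = 4):
  chestnut: 1518 × 1/4 = 379.5
  palomino: 1518 × 2/4 = 759
  cremello: 1518 × 1/4 = 379.5
χ² = Σ (O − E)² / E
  chestnut: (374 − 379.5)² / 379.5 = 0.0797
  palomino: (784 − 759)² / 759 = 0.8235
  cremello: (360 − 379.5)² / 379.5 = 1.0020
χ² = 0.0797 + 0.8235 + 1.0020 = 1.9052 ≈ 1.905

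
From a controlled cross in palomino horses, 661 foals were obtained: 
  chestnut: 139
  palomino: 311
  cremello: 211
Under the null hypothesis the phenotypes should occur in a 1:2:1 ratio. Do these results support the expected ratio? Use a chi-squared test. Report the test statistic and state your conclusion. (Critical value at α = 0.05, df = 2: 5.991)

17.986; not consistent

Total ratio parts = 4. Expected numbers out of 661:
  chestnut: 661 × 1/4 = 165.25
  palomino: 661 × 2/4 = 330.5
  cremello: 661 × 1/4 = 165.25
χ² = Σ (O − E)² / E
  chestnut: (139 − 165.25)² / 165.25 = 4.1698
  palomino: (311 − 330.5)² / 330.5 = 1.1505
  cremello: (211 − 165.25)² / 165.25 = 12.6660
χ² = 4.1698 + 1.1505 + 12.6660 = 17.9863 ≈ 17.986
Degrees of freedom = 3 − 1 = 2; critical value at α = 0.05 is 5.991.
Since 17.986 > 5.991, we reject the null hypothesis — the data do not fit the 1:2:1 ratio.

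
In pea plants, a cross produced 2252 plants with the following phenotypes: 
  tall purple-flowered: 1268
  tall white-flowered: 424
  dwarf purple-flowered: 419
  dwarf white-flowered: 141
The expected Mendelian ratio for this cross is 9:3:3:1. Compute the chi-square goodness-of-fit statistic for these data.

The 9:3:3:1 ratio has 16 parts, so with N = 2252 the expected counts are:
  tall purple-flowered: 2252 × 9/16 = 1266.75
  tall white-flowered: 2252 × 3/16 = 422.25
  dwarf purple-flowered: 2252 × 3/16 = 422.25
  dwarf white-flowered: 2252 × 1/16 = 140.75
χ² = Σ (O − E)² / E
  tall purple-flowered: (1268 − 1266.75)² / 1266.75 = 0.0012
  tall white-flowered: (424 − 422.25)² / 422.25 = 0.0073
  dwarf purple-flowered: (419 − 422.25)² / 422.25 = 0.0250
  dwarf white-flowered: (141 − 140.75)² / 140.75 = 0.0004
χ² = 0.0012 + 0.0073 + 0.0250 + 0.0004 = 0.0339 ≈ 0.034

0.034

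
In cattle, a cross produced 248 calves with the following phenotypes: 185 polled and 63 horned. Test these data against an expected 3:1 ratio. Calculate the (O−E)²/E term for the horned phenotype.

0.016

Total ratio parts = 4. Expected numbers out of 248:
  polled: 248 × 3/4 = 186
  horned: 248 × 1/4 = 62
Contribution of horned: (63 − 62)² / 62 = 0.0161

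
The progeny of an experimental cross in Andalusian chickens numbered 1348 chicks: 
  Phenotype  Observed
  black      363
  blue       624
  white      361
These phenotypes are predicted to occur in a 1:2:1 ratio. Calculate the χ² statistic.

The 1:2:1 ratio has 4 parts, so with N = 1348 the expected counts are:
  black: 1348 × 1/4 = 337
  blue: 1348 × 2/4 = 674
  white: 1348 × 1/4 = 337
χ² = Σ (O − E)² / E
  black: (363 − 337)² / 337 = 2.0059
  blue: (624 − 674)² / 674 = 3.7092
  white: (361 − 337)² / 337 = 1.7092
χ² = 2.0059 + 3.7092 + 1.7092 = 7.4243 ≈ 7.424

7.424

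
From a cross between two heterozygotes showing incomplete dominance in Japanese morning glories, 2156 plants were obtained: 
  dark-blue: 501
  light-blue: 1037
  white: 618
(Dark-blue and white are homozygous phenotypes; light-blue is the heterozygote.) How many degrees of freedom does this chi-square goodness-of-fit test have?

2

With incomplete dominance, a heterozygote × heterozygote cross gives a 1:2:1 phenotypic ratio.
A goodness-of-fit test with 3 phenotype classes has df = 3 − 1 = 2.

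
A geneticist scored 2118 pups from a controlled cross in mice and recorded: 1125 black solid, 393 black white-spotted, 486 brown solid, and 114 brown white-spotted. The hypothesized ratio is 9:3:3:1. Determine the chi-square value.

26.181

Expected counts for N = 2118 under a 9:3:3:1 ratio (total parts = 16):
  black solid: 2118 × 9/16 = 1191.375
  black white-spotted: 2118 × 3/16 = 397.125
  brown solid: 2118 × 3/16 = 397.125
  brown white-spotted: 2118 × 1/16 = 132.375
χ² = Σ (O − E)² / E
  black solid: (1125 − 1191.375)² / 1191.375 = 3.6979
  black white-spotted: (393 − 397.125)² / 397.125 = 0.0428
  brown solid: (486 − 397.125)² / 397.125 = 19.8899
  brown white-spotted: (114 − 132.375)² / 132.375 = 2.5506
χ² = 3.6979 + 0.0428 + 19.8899 + 2.5506 = 26.1812 ≈ 26.181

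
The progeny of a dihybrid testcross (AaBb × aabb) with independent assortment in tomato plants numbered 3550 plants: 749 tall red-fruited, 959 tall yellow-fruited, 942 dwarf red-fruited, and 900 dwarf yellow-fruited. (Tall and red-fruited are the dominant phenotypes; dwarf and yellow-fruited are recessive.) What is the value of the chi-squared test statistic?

30.897

A dihybrid testcross with independent assortment gives a 1:1:1:1 ratio.
The 1:1:1:1 ratio has 4 parts, so with N = 3550 the expected counts are:
  tall red-fruited: 3550 × 1/4 = 887.5
  tall yellow-fruited: 3550 × 1/4 = 887.5
  dwarf red-fruited: 3550 × 1/4 = 887.5
  dwarf yellow-fruited: 3550 × 1/4 = 887.5
χ² = Σ (O − E)² / E
  tall red-fruited: (749 − 887.5)² / 887.5 = 21.6138
  tall yellow-fruited: (959 − 887.5)² / 887.5 = 5.7603
  dwarf red-fruited: (942 − 887.5)² / 887.5 = 3.3468
  dwarf yellow-fruited: (900 − 887.5)² / 887.5 = 0.1761
χ² = 21.6138 + 5.7603 + 3.3468 + 0.1761 = 30.897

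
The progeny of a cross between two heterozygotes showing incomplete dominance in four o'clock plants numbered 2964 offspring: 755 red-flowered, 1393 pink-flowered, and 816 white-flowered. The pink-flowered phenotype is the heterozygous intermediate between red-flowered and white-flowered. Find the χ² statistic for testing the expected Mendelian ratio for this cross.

13.200

With incomplete dominance, a heterozygote × heterozygote cross gives a 1:2:1 phenotypic ratio.
Expected counts for N = 2964 under a 1:2:1 ratio (total parts = 4):
  red-flowered: 2964 × 1/4 = 741
  pink-flowered: 2964 × 2/4 = 1482
  white-flowered: 2964 × 1/4 = 741
χ² = Σ (O − E)² / E
  red-flowered: (755 − 741)² / 741 = 0.2645
  pink-flowered: (1393 − 1482)² / 1482 = 5.3448
  white-flowered: (816 − 741)² / 741 = 7.5911
χ² = 0.2645 + 5.3448 + 7.5911 = 13.2004 ≈ 13.200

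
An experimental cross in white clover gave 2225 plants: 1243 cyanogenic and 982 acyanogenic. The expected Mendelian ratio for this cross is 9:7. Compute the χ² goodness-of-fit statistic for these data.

The 9:7 ratio has 16 parts, so with N = 2225 the expected counts are:
  cyanogenic: 2225 × 9/16 = 1251.5625
  acyanogenic: 2225 × 7/16 = 973.4375
χ² = Σ (O − E)² / E
  cyanogenic: (1243 − 1251.5625)² / 1251.5625 = 0.0586
  acyanogenic: (982 − 973.4375)² / 973.4375 = 0.0753
χ² = 0.0586 + 0.0753 = 0.1339 ≈ 0.134

0.134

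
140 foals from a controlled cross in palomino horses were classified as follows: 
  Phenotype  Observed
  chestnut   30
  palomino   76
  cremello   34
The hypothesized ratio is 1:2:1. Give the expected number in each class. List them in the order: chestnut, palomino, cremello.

35, 70, 35

Total ratio parts = 4. Expected numbers out of 140:
  chestnut: 140 × 1/4 = 35
  palomino: 140 × 2/4 = 70
  cremello: 140 × 1/4 = 35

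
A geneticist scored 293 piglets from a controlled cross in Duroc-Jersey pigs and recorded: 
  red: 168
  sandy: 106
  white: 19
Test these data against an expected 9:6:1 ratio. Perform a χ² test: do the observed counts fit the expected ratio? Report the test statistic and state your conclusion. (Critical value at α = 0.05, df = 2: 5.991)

0.224; consistent

Under the 9:6:1 hypothesis (Σ ratio = 16, N = 293):
  red: 293 × 9/16 = 164.8125
  sandy: 293 × 6/16 = 109.875
  white: 293 × 1/16 = 18.3125
χ² = Σ (O − E)² / E
  red: (168 − 164.8125)² / 164.8125 = 0.0616
  sandy: (106 − 109.875)² / 109.875 = 0.1367
  white: (19 − 18.3125)² / 18.3125 = 0.0258
χ² = 0.0616 + 0.1367 + 0.0258 = 0.2241 ≈ 0.224
Degrees of freedom = 3 − 1 = 2; critical value at α = 0.05 is 5.991.
Since 0.224 < 5.991, we fail to reject the null hypothesis — the data are consistent with the 9:6:1 ratio.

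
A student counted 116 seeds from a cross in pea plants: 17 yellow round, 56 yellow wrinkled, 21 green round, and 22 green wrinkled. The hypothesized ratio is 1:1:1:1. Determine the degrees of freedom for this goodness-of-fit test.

3

A goodness-of-fit test with 4 phenotype classes has df = 4 − 1 = 3.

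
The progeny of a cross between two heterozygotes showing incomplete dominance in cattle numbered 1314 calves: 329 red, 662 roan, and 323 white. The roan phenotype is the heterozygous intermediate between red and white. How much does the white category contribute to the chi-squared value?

0.092

With incomplete dominance, a heterozygote × heterozygote cross gives a 1:2:1 phenotypic ratio.
Under the 1:2:1 hypothesis (Σ ratio = 4, N = 1314):
  red: 1314 × 1/4 = 328.5
  roan: 1314 × 2/4 = 657
  white: 1314 × 1/4 = 328.5
Contribution of white: (323 − 328.5)² / 328.5 = 0.0921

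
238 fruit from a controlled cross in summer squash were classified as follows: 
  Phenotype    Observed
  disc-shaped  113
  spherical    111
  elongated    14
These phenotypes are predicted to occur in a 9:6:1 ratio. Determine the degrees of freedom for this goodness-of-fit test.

A goodness-of-fit test with 3 phenotype classes has df = 3 − 1 = 2.

2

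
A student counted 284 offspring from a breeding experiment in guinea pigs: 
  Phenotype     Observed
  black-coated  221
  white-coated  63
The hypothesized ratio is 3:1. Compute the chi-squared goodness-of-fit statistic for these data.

The 3:1 ratio has 4 parts, so with N = 284 the expected counts are:
  black-coated: 284 × 3/4 = 213
  white-coated: 284 × 1/4 = 71
χ² = Σ (O − E)² / E
  black-coated: (221 − 213)² / 213 = 0.3005
  white-coated: (63 − 71)² / 71 = 0.9014
χ² = 0.3005 + 0.9014 = 1.2019 ≈ 1.202

1.202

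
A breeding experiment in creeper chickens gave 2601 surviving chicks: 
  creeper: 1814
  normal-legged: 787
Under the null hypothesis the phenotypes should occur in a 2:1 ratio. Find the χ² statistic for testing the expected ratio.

11.073

Under the 2:1 hypothesis (Σ ratio = 3, N = 2601):
  creeper: 2601 × 2/3 = 1734
  normal-legged: 2601 × 1/3 = 867
χ² = Σ (O − E)² / E
  creeper: (1814 − 1734)² / 1734 = 3.6909
  normal-legged: (787 − 867)² / 867 = 7.3818
χ² = 3.6909 + 7.3818 = 11.0727 ≈ 11.073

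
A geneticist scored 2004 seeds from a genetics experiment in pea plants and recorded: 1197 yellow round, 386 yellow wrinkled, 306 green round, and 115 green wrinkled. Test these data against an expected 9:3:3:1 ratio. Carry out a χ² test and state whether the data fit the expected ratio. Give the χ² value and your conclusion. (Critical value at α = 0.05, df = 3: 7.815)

Total ratio parts = 16. Expected numbers out of 2004:
  yellow round: 2004 × 9/16 = 1127.25
  yellow wrinkled: 2004 × 3/16 = 375.75
  green round: 2004 × 3/16 = 375.75
  green wrinkled: 2004 × 1/16 = 125.25
χ² = Σ (O − E)² / E
  yellow round: (1197 − 1127.25)² / 1127.25 = 4.3159
  yellow wrinkled: (386 − 375.75)² / 375.75 = 0.2796
  green round: (306 − 375.75)² / 375.75 = 12.9476
  green wrinkled: (115 − 125.25)² / 125.25 = 0.8388
χ² = 4.3159 + 0.2796 + 12.9476 + 0.8388 = 18.3819 ≈ 18.382
Degrees of freedom = 4 − 1 = 3; critical value at α = 0.05 is 7.815.
Since 18.382 > 7.815, we reject the null hypothesis — the data do not fit the 9:3:3:1 ratio.

18.382; not consistent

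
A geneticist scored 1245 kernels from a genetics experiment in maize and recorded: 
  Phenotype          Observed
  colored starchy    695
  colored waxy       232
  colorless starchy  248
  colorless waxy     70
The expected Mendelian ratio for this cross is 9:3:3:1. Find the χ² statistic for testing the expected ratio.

1.742

Total ratio parts = 16. Expected numbers out of 1245:
  colored starchy: 1245 × 9/16 = 700.3125
  colored waxy: 1245 × 3/16 = 233.4375
  colorless starchy: 1245 × 3/16 = 233.4375
  colorless waxy: 1245 × 1/16 = 77.8125
χ² = Σ (O − E)² / E
  colored starchy: (695 − 700.3125)² / 700.3125 = 0.0403
  colored waxy: (232 − 233.4375)² / 233.4375 = 0.0089
  colorless starchy: (248 − 233.4375)² / 233.4375 = 0.9085
  colorless waxy: (70 − 77.8125)² / 77.8125 = 0.7844
χ² = 0.0403 + 0.0089 + 0.9085 + 0.7844 = 1.7421 ≈ 1.742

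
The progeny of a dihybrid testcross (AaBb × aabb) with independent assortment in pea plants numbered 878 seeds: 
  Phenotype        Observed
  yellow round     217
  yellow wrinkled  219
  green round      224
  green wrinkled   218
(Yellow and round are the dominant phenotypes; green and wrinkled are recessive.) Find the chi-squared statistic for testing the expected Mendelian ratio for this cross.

A dihybrid testcross with independent assortment gives a 1:1:1:1 ratio.
Expected counts for N = 878 under a 1:1:1:1 ratio (total parts = 4):
  yellow round: 878 × 1/4 = 219.5
  yellow wrinkled: 878 × 1/4 = 219.5
  green round: 878 × 1/4 = 219.5
  green wrinkled: 878 × 1/4 = 219.5
χ² = Σ (O − E)² / E
  yellow round: (217 − 219.5)² / 219.5 = 0.0285
  yellow wrinkled: (219 − 219.5)² / 219.5 = 0.0011
  green round: (224 − 219.5)² / 219.5 = 0.0923
  green wrinkled: (218 − 219.5)² / 219.5 = 0.0103
χ² = 0.0285 + 0.0011 + 0.0923 + 0.0103 = 0.1322 ≈ 0.132

0.132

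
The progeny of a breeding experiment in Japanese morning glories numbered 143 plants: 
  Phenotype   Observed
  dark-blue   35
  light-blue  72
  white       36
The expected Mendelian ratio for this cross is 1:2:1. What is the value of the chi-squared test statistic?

Expected counts for N = 143 under a 1:2:1 ratio (total parts = 4):
  dark-blue: 143 × 1/4 = 35.75
  light-blue: 143 × 2/4 = 71.5
  white: 143 × 1/4 = 35.75
χ² = Σ (O − E)² / E
  dark-blue: (35 − 35.75)² / 35.75 = 0.0157
  light-blue: (72 − 71.5)² / 71.5 = 0.0035
  white: (36 − 35.75)² / 35.75 = 0.0017
χ² = 0.0157 + 0.0035 + 0.0017 = 0.0209 ≈ 0.021

0.021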